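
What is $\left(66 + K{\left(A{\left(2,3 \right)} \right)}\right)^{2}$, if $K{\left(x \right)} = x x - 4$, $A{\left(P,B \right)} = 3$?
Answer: $5041$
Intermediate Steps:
$K{\left(x \right)} = -4 + x^{2}$ ($K{\left(x \right)} = x^{2} - 4 = -4 + x^{2}$)
$\left(66 + K{\left(A{\left(2,3 \right)} \right)}\right)^{2} = \left(66 - \left(4 - 3^{2}\right)\right)^{2} = \left(66 + \left(-4 + 9\right)\right)^{2} = \left(66 + 5\right)^{2} = 71^{2} = 5041$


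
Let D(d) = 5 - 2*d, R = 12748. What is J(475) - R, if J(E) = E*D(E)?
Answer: -461623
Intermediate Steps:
J(E) = E*(5 - 2*E)
J(475) - R = 475*(5 - 2*475) - 1*12748 = 475*(5 - 950) - 12748 = 475*(-945) - 12748 = -448875 - 12748 = -461623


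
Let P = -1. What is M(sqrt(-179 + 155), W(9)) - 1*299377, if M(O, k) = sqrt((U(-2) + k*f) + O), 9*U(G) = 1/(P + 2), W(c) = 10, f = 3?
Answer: -299377 + sqrt(271 + 18*I*sqrt(6))/3 ≈ -2.9937e+5 + 0.44493*I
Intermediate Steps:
U(G) = 1/9 (U(G) = 1/(9*(-1 + 2)) = (1/9)/1 = (1/9)*1 = 1/9)
M(O, k) = sqrt(1/9 + O + 3*k) (M(O, k) = sqrt((1/9 + k*3) + O) = sqrt((1/9 + 3*k) + O) = sqrt(1/9 + O + 3*k))
M(sqrt(-179 + 155), W(9)) - 1*299377 = sqrt(1 + 9*sqrt(-179 + 155) + 27*10)/3 - 1*299377 = sqrt(1 + 9*sqrt(-24) + 270)/3 - 299377 = sqrt(1 + 9*(2*I*sqrt(6)) + 270)/3 - 299377 = sqrt(1 + 18*I*sqrt(6) + 270)/3 - 299377 = sqrt(271 + 18*I*sqrt(6))/3 - 299377 = -299377 + sqrt(271 + 18*I*sqrt(6))/3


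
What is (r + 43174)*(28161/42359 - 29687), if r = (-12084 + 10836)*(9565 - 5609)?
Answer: 6154015968389408/42359 ≈ 1.4528e+11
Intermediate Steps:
r = -4937088 (r = -1248*3956 = -4937088)
(r + 43174)*(28161/42359 - 29687) = (-4937088 + 43174)*(28161/42359 - 29687) = -4893914*(28161*(1/42359) - 29687) = -4893914*(28161/42359 - 29687) = -4893914*(-1257483472/42359) = 6154015968389408/42359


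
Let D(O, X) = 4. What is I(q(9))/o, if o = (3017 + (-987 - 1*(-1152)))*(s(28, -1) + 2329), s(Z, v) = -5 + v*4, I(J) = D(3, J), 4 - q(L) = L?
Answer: 1/1845560 ≈ 5.4184e-7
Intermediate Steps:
q(L) = 4 - L
I(J) = 4
s(Z, v) = -5 + 4*v
o = 7382240 (o = (3017 + (-987 - 1*(-1152)))*((-5 + 4*(-1)) + 2329) = (3017 + (-987 + 1152))*((-5 - 4) + 2329) = (3017 + 165)*(-9 + 2329) = 3182*2320 = 7382240)
I(q(9))/o = 4/7382240 = 4*(1/7382240) = 1/1845560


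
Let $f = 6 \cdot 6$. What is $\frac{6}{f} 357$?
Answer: $\frac{119}{2} \approx 59.5$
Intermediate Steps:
$f = 36$
$\frac{6}{f} 357 = \frac{6}{36} \cdot 357 = 6 \cdot \frac{1}{36} \cdot 357 = \frac{1}{6} \cdot 357 = \frac{119}{2}$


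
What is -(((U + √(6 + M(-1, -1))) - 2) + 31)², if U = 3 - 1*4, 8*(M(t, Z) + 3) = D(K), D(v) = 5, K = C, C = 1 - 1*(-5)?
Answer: -(112 + √58)²/16 ≈ -894.25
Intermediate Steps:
C = 6 (C = 1 + 5 = 6)
K = 6
M(t, Z) = -19/8 (M(t, Z) = -3 + (⅛)*5 = -3 + 5/8 = -19/8)
U = -1 (U = 3 - 4 = -1)
-(((U + √(6 + M(-1, -1))) - 2) + 31)² = -(((-1 + √(6 - 19/8)) - 2) + 31)² = -(((-1 + √(29/8)) - 2) + 31)² = -(((-1 + √58/4) - 2) + 31)² = -((-3 + √58/4) + 31)² = -(28 + √58/4)²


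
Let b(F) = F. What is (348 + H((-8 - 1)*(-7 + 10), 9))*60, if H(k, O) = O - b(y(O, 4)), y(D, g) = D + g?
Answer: 20640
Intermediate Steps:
H(k, O) = -4 (H(k, O) = O - (O + 4) = O - (4 + O) = O + (-4 - O) = -4)
(348 + H((-8 - 1)*(-7 + 10), 9))*60 = (348 - 4)*60 = 344*60 = 20640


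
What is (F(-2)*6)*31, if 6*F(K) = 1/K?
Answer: -31/2 ≈ -15.500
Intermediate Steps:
F(K) = 1/(6*K)
(F(-2)*6)*31 = (((⅙)/(-2))*6)*31 = (((⅙)*(-½))*6)*31 = -1/12*6*31 = -½*31 = -31/2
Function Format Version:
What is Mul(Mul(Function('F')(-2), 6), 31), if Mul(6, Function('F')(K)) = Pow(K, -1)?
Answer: Rational(-31, 2) ≈ -15.500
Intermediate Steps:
Function('F')(K) = Mul(Rational(1, 6), Pow(K, -1))
Mul(Mul(Function('F')(-2), 6), 31) = Mul(Mul(Mul(Rational(1, 6), Pow(-2, -1)), 6), 31) = Mul(Mul(Mul(Rational(1, 6), Rational(-1, 2)), 6), 31) = Mul(Mul(Rational(-1, 12), 6), 31) = Mul(Rational(-1, 2), 31) = Rational(-31, 2)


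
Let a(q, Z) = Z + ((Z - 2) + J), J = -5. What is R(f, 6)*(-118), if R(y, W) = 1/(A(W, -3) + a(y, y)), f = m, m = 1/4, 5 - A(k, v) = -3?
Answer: -236/3 ≈ -78.667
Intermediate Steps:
A(k, v) = 8 (A(k, v) = 5 - 1*(-3) = 5 + 3 = 8)
m = ¼ ≈ 0.25000
a(q, Z) = -7 + 2*Z (a(q, Z) = Z + ((Z - 2) - 5) = Z + ((-2 + Z) - 5) = Z + (-7 + Z) = -7 + 2*Z)
f = ¼ ≈ 0.25000
R(y, W) = 1/(1 + 2*y) (R(y, W) = 1/(8 + (-7 + 2*y)) = 1/(1 + 2*y))
R(f, 6)*(-118) = -118/(1 + 2*(¼)) = -118/(1 + ½) = -118/(3/2) = (⅔)*(-118) = -236/3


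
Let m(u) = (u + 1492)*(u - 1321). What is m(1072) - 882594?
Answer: -1521030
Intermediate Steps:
m(u) = (-1321 + u)*(1492 + u) (m(u) = (1492 + u)*(-1321 + u) = (-1321 + u)*(1492 + u))
m(1072) - 882594 = (-1970932 + 1072**2 + 171*1072) - 882594 = (-1970932 + 1149184 + 183312) - 882594 = -638436 - 882594 = -1521030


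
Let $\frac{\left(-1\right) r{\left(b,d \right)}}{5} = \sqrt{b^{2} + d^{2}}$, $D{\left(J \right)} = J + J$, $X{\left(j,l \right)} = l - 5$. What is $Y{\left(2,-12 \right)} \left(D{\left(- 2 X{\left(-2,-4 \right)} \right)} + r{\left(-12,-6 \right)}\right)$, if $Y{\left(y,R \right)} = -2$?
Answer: $-72 + 60 \sqrt{5} \approx 62.164$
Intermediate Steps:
$X{\left(j,l \right)} = -5 + l$ ($X{\left(j,l \right)} = l - 5 = -5 + l$)
$D{\left(J \right)} = 2 J$
$r{\left(b,d \right)} = - 5 \sqrt{b^{2} + d^{2}}$
$Y{\left(2,-12 \right)} \left(D{\left(- 2 X{\left(-2,-4 \right)} \right)} + r{\left(-12,-6 \right)}\right) = - 2 \left(2 \left(- 2 \left(-5 - 4\right)\right) - 5 \sqrt{\left(-12\right)^{2} + \left(-6\right)^{2}}\right) = - 2 \left(2 \left(\left(-2\right) \left(-9\right)\right) - 5 \sqrt{144 + 36}\right) = - 2 \left(2 \cdot 18 - 5 \sqrt{180}\right) = - 2 \left(36 - 5 \cdot 6 \sqrt{5}\right) = - 2 \left(36 - 30 \sqrt{5}\right) = -72 + 60 \sqrt{5}$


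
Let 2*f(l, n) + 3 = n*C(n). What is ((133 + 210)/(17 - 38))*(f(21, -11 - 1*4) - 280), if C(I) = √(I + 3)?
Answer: 27587/6 + 245*I*√3 ≈ 4597.8 + 424.35*I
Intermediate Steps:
C(I) = √(3 + I)
f(l, n) = -3/2 + n*√(3 + n)/2 (f(l, n) = -3/2 + (n*√(3 + n))/2 = -3/2 + n*√(3 + n)/2)
((133 + 210)/(17 - 38))*(f(21, -11 - 1*4) - 280) = ((133 + 210)/(17 - 38))*((-3/2 + (-11 - 1*4)*√(3 + (-11 - 1*4))/2) - 280) = (343/(-21))*((-3/2 + (-11 - 4)*√(3 + (-11 - 4))/2) - 280) = (343*(-1/21))*((-3/2 + (½)*(-15)*√(3 - 15)) - 280) = -49*((-3/2 + (½)*(-15)*√(-12)) - 280)/3 = -49*((-3/2 + (½)*(-15)*(2*I*√3)) - 280)/3 = -49*((-3/2 - 15*I*√3) - 280)/3 = -49*(-563/2 - 15*I*√3)/3 = 27587/6 + 245*I*√3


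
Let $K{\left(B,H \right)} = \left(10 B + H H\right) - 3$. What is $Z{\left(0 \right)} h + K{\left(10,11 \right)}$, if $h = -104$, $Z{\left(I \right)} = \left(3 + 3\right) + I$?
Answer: $-406$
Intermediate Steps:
$K{\left(B,H \right)} = -3 + H^{2} + 10 B$ ($K{\left(B,H \right)} = \left(10 B + H^{2}\right) - 3 = \left(H^{2} + 10 B\right) - 3 = -3 + H^{2} + 10 B$)
$Z{\left(I \right)} = 6 + I$
$Z{\left(0 \right)} h + K{\left(10,11 \right)} = \left(6 + 0\right) \left(-104\right) + \left(-3 + 11^{2} + 10 \cdot 10\right) = 6 \left(-104\right) + \left(-3 + 121 + 100\right) = -624 + 218 = -406$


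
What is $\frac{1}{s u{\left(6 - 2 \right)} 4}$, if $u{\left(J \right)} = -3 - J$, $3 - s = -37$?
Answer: $- \frac{1}{1120} \approx -0.00089286$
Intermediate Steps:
$s = 40$ ($s = 3 - -37 = 3 + 37 = 40$)
$\frac{1}{s u{\left(6 - 2 \right)} 4} = \frac{1}{40 \left(-3 - \left(6 - 2\right)\right) 4} = \frac{1}{40 \left(-3 - 4\right) 4} = \frac{1}{40 \left(-7\right) 4} = \frac{1}{\left(-280\right) 4} = \frac{1}{-1120} = - \frac{1}{1120}$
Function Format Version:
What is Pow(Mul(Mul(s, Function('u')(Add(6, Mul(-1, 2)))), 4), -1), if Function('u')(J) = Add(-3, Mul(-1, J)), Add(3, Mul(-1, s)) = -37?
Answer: Rational(-1, 1120) ≈ -0.00089286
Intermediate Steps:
s = 40 (s = Add(3, Mul(-1, -37)) = Add(3, 37) = 40)
Pow(Mul(Mul(s, Function('u')(Add(6, Mul(-1, 2)))), 4), -1) = Pow(Mul(Mul(40, Add(-3, Mul(-1, Add(6, Mul(-1, 2))))), 4), -1) = Pow(Mul(Mul(40, Add(-3, Mul(-1, Add(6, -2)))), 4), -1) = Pow(Mul(Mul(40, Add(-3, Mul(-1, 4))), 4), -1) = Pow(Mul(Mul(40, Add(-3, -4)), 4), -1) = Pow(Mul(Mul(40, -7), 4), -1) = Pow(Mul(-280, 4), -1) = Pow(-1120, -1) = Rational(-1, 1120)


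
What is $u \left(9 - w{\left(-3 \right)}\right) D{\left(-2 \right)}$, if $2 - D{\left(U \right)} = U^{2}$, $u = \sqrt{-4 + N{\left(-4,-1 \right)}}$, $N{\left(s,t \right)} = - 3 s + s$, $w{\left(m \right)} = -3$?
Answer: $-48$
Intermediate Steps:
$N{\left(s,t \right)} = - 2 s$
$u = 2$ ($u = \sqrt{-4 - -8} = \sqrt{-4 + 8} = \sqrt{4} = 2$)
$D{\left(U \right)} = 2 - U^{2}$
$u \left(9 - w{\left(-3 \right)}\right) D{\left(-2 \right)} = 2 \left(9 - -3\right) \left(2 - \left(-2\right)^{2}\right) = 2 \left(9 + 3\right) \left(2 - 4\right) = 2 \cdot 12 \left(2 - 4\right) = 24 \left(-2\right) = -48$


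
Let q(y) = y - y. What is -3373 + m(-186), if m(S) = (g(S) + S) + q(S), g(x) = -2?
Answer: -3561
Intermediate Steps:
q(y) = 0
m(S) = -2 + S (m(S) = (-2 + S) + 0 = -2 + S)
-3373 + m(-186) = -3373 + (-2 - 186) = -3373 - 188 = -3561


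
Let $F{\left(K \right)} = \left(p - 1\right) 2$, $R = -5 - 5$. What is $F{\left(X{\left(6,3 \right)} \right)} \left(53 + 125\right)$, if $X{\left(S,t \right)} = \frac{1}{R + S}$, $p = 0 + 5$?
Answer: $1424$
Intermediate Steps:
$p = 5$
$R = -10$
$X{\left(S,t \right)} = \frac{1}{-10 + S}$
$F{\left(K \right)} = 8$ ($F{\left(K \right)} = \left(5 - 1\right) 2 = 4 \cdot 2 = 8$)
$F{\left(X{\left(6,3 \right)} \right)} \left(53 + 125\right) = 8 \left(53 + 125\right) = 8 \cdot 178 = 1424$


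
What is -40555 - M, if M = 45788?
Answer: -86343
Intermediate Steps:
-40555 - M = -40555 - 1*45788 = -40555 - 45788 = -86343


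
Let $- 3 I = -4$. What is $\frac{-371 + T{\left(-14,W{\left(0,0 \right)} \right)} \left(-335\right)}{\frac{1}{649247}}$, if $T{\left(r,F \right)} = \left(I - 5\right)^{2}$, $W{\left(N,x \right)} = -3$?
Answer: $- \frac{28485062878}{9} \approx -3.165 \cdot 10^{9}$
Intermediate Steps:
$I = \frac{4}{3}$ ($I = \left(- \frac{1}{3}\right) \left(-4\right) = \frac{4}{3} \approx 1.3333$)
$T{\left(r,F \right)} = \frac{121}{9}$ ($T{\left(r,F \right)} = \left(\frac{4}{3} - 5\right)^{2} = \left(- \frac{11}{3}\right)^{2} = \frac{121}{9}$)
$\frac{-371 + T{\left(-14,W{\left(0,0 \right)} \right)} \left(-335\right)}{\frac{1}{649247}} = \frac{-371 + \frac{121}{9} \left(-335\right)}{\frac{1}{649247}} = \left(-371 - \frac{40535}{9}\right) \frac{1}{\frac{1}{649247}} = \left(- \frac{43874}{9}\right) 649247 = - \frac{28485062878}{9}$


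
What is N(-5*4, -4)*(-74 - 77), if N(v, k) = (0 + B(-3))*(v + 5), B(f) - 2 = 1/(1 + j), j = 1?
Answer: 11325/2 ≈ 5662.5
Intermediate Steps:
B(f) = 5/2 (B(f) = 2 + 1/(1 + 1) = 2 + 1/2 = 5/2)
N(v, k) = 25/2 + 5*v/2 (N(v, k) = (0 + 5/2)*(v + 5) = 5*(5 + v)/2 = 25/2 + 5*v/2)
N(-5*4, -4)*(-74 - 77) = (25/2 + 5*(-5*4)/2)*(-74 - 77) = (25/2 + (5/2)*(-20))*(-151) = (25/2 - 50)*(-151) = -75/2*(-151) = 11325/2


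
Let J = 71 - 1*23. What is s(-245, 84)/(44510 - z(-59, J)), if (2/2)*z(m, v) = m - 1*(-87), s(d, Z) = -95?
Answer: -95/44482 ≈ -0.0021357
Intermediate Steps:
J = 48 (J = 71 - 23 = 48)
z(m, v) = 87 + m (z(m, v) = m - 1*(-87) = m + 87 = 87 + m)
s(-245, 84)/(44510 - z(-59, J)) = -95/(44510 - (87 - 59)) = -95/(44510 - 1*28) = -95/(44510 - 28) = -95/44482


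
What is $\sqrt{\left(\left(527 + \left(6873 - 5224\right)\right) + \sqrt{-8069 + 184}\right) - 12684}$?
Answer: $\sqrt{-10508 + i \sqrt{7885}} \approx 0.4331 + 102.51 i$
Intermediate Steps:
$\sqrt{\left(\left(527 + \left(6873 - 5224\right)\right) + \sqrt{-8069 + 184}\right) - 12684} = \sqrt{\left(\left(527 + \left(6873 - 5224\right)\right) + \sqrt{-7885}\right) - 12684} = \sqrt{\left(\left(527 + 1649\right) + i \sqrt{7885}\right) - 12684} = \sqrt{\left(2176 + i \sqrt{7885}\right) - 12684} = \sqrt{-10508 + i \sqrt{7885}}$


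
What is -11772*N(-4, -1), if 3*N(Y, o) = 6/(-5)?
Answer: 23544/5 ≈ 4708.8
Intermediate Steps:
N(Y, o) = -⅖ (N(Y, o) = (6/(-5))/3 = (6*(-⅕))/3 = (⅓)*(-6/5) = -⅖)
-11772*N(-4, -1) = -11772*(-⅖) = 23544/5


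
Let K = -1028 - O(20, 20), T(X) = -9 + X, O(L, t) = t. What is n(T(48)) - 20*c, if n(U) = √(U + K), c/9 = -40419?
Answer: 7275420 + I*√1009 ≈ 7.2754e+6 + 31.765*I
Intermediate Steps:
c = -363771 (c = 9*(-40419) = -363771)
K = -1048 (K = -1028 - 1*20 = -1028 - 20 = -1048)
n(U) = √(-1048 + U) (n(U) = √(U - 1048) = √(-1048 + U))
n(T(48)) - 20*c = √(-1048 + (-9 + 48)) - 20*(-363771) = √(-1048 + 39) - 1*(-7275420) = √(-1009) + 7275420 = I*√1009 + 7275420 = 7275420 + I*√1009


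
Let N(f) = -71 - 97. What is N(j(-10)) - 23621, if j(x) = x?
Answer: -23789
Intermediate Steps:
N(f) = -168
N(j(-10)) - 23621 = -168 - 23621 = -23789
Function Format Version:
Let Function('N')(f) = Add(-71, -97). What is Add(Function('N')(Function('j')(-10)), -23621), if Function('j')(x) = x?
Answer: -23789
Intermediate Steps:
Function('N')(f) = -168
Add(Function('N')(Function('j')(-10)), -23621) = Add(-168, -23621) = -23789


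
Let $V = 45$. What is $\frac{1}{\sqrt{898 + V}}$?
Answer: $\frac{\sqrt{943}}{943} \approx 0.032564$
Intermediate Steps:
$\frac{1}{\sqrt{898 + V}} = \frac{1}{\sqrt{898 + 45}} = \frac{1}{\sqrt{943}} = \frac{\sqrt{943}}{943}$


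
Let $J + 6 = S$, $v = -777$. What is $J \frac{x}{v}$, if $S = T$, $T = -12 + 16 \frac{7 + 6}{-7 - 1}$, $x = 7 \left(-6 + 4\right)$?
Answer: $- \frac{88}{111} \approx -0.79279$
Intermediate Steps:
$x = -14$ ($x = 7 \left(-2\right) = -14$)
$T = -38$ ($T = -12 + 16 \frac{13}{-8} = -12 + 16 \cdot 13 \left(- \frac{1}{8}\right) = -12 + 16 \left(- \frac{13}{8}\right) = -12 - 26 = -38$)
$S = -38$
$J = -44$ ($J = -6 - 38 = -44$)
$J \frac{x}{v} = - 44 \left(- \frac{14}{-777}\right) = - 44 \left(\left(-14\right) \left(- \frac{1}{777}\right)\right) = \left(-44\right) \frac{2}{111} = - \frac{88}{111}$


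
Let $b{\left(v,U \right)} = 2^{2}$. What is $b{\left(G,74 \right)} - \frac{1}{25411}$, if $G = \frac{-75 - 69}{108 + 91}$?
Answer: $\frac{101643}{25411} \approx 4.0$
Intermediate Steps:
$G = - \frac{144}{199} \approx -0.72362$
$b{\left(v,U \right)} = 4$
$b{\left(G,74 \right)} - \frac{1}{25411} = 4 - \frac{1}{25411} = \frac{101643}{25411}$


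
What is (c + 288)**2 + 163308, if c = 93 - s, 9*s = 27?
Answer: 306192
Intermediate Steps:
s = 3 (s = (1/9)*27 = 3)
c = 90 (c = 93 - 1*3 = 93 - 3 = 90)
(c + 288)**2 + 163308 = (90 + 288)**2 + 163308 = 378**2 + 163308 = 142884 + 163308 = 306192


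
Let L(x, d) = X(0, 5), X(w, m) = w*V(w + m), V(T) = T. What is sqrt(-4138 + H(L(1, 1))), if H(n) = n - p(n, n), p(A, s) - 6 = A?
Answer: 4*I*sqrt(259) ≈ 64.374*I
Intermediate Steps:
X(w, m) = w*(m + w) (X(w, m) = w*(w + m) = w*(m + w))
p(A, s) = 6 + A
L(x, d) = 0 (L(x, d) = 0*(5 + 0) = 0*5 = 0)
H(n) = -6 (H(n) = n - (6 + n) = n + (-6 - n) = -6)
sqrt(-4138 + H(L(1, 1))) = sqrt(-4138 - 6) = sqrt(-4144) = 4*I*sqrt(259)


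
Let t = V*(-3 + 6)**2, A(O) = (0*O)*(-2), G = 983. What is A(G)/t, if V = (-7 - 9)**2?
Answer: 0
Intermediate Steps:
V = 256 (V = (-16)**2 = 256)
A(O) = 0 (A(O) = 0*(-2) = 0)
t = 2304 (t = 256*(-3 + 6)**2 = 256*3**2 = 256*9 = 2304)
A(G)/t = 0/2304 = 0*(1/2304) = 0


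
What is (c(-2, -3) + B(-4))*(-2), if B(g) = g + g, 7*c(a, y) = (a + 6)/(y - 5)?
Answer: 113/7 ≈ 16.143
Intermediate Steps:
c(a, y) = (6 + a)/(7*(-5 + y)) (c(a, y) = ((a + 6)/(y - 5))/7 = ((6 + a)/(-5 + y))/7 = (6 + a)/(7*(-5 + y)))
B(g) = 2*g
(c(-2, -3) + B(-4))*(-2) = ((6 - 2)/(7*(-5 - 3)) + 2*(-4))*(-2) = ((⅐)*4/(-8) - 8)*(-2) = ((⅐)*(-⅛)*4 - 8)*(-2) = (-1/14 - 8)*(-2) = -113/14*(-2) = 113/7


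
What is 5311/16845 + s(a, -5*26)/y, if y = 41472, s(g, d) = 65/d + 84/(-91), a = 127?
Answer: 1908693109/6054497280 ≈ 0.31525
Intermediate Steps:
s(g, d) = -12/13 + 65/d (s(g, d) = 65/d + 84*(-1/91) = 65/d - 12/13 = -12/13 + 65/d)
5311/16845 + s(a, -5*26)/y = 5311/16845 + (-12/13 + 65/((-5*26)))/41472 = 5311*(1/16845) + (-12/13 + 65/(-130))*(1/41472) = 5311/16845 + (-12/13 + 65*(-1/130))*(1/41472) = 5311/16845 + (-12/13 - ½)*(1/41472) = 5311/16845 - 37/26*1/41472 = 5311/16845 - 37/1078272 = 1908693109/6054497280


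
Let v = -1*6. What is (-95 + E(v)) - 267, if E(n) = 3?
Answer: -359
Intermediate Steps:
v = -6
(-95 + E(v)) - 267 = (-95 + 3) - 267 = -92 - 267 = -359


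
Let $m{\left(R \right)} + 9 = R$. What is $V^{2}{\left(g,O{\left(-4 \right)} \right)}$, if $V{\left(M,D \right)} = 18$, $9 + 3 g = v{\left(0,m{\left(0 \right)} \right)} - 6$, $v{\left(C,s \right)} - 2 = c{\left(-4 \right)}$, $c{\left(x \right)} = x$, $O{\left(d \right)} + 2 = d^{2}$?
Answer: $324$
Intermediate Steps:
$O{\left(d \right)} = -2 + d^{2}$
$m{\left(R \right)} = -9 + R$
$v{\left(C,s \right)} = -2$ ($v{\left(C,s \right)} = 2 - 4 = -2$)
$g = - \frac{17}{3}$ ($g = -3 + \frac{-2 - 6}{3} = -3 + \frac{1}{3} \left(-8\right) = -3 - \frac{8}{3} = - \frac{17}{3} \approx -5.6667$)
$V^{2}{\left(g,O{\left(-4 \right)} \right)} = 18^{2} = 324$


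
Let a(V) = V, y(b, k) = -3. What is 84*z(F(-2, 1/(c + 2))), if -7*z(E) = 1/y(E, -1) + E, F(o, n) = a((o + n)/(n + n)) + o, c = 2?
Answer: 70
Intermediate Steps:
F(o, n) = o + (n + o)/(2*n) (F(o, n) = (o + n)/(n + n) + o = (n + o)/((2*n)) + o = (n + o)*(1/(2*n)) + o = (n + o)/(2*n) + o = o + (n + o)/(2*n))
z(E) = 1/21 - E/7 (z(E) = -(1/(-3) + E)/7 = -(-1/3 + E)/7 = 1/21 - E/7)
84*z(F(-2, 1/(c + 2))) = 84*(1/21 - (1/2 - 2 + (1/2)*(-2)/1/(2 + 2))/7) = 84*(1/21 - (1/2 - 2 + (1/2)*(-2)/1/4)/7) = 84*(1/21 - (1/2 - 2 + (1/2)*(-2)/(1/4))/7) = 84*(1/21 - (1/2 - 2 + (1/2)*(-2)*4)/7) = 84*(1/21 - (1/2 - 2 - 4)/7) = 84*(1/21 - 1/7*(-11/2)) = 84*(1/21 + 11/14) = 84*(5/6) = 70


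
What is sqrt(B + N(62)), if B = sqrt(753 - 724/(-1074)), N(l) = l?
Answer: sqrt(17878878 + 537*sqrt(217336251))/537 ≈ 9.4580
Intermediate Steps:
B = sqrt(217336251)/537 (B = sqrt(753 - 724*(-1/1074)) = sqrt(753 + 362/537) = sqrt(404723/537) = sqrt(217336251)/537 ≈ 27.453)
sqrt(B + N(62)) = sqrt(sqrt(217336251)/537 + 62) = sqrt(62 + sqrt(217336251)/537)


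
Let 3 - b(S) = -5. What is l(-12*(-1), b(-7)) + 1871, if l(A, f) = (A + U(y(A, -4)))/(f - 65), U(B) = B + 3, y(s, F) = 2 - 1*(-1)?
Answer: 35543/19 ≈ 1870.7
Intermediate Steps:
y(s, F) = 3 (y(s, F) = 2 + 1 = 3)
b(S) = 8 (b(S) = 3 - 1*(-5) = 3 + 5 = 8)
U(B) = 3 + B
l(A, f) = (6 + A)/(-65 + f) (l(A, f) = (A + (3 + 3))/(f - 65) = (A + 6)/(-65 + f) = (6 + A)/(-65 + f))
l(-12*(-1), b(-7)) + 1871 = (6 - 12*(-1))/(-65 + 8) + 1871 = (6 + 12)/(-57) + 1871 = -1/57*18 + 1871 = -6/19 + 1871 = 35543/19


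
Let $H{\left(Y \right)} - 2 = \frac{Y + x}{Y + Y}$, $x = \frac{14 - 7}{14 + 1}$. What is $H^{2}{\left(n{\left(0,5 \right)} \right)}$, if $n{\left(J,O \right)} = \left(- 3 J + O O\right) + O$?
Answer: $\frac{5094049}{810000} \approx 6.2889$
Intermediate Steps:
$x = \frac{7}{15} \approx 0.46667$
$n{\left(J,O \right)} = O + O^{2} - 3 J$ ($n{\left(J,O \right)} = \left(- 3 J + O^{2}\right) + O = \left(O^{2} - 3 J\right) + O = O + O^{2} - 3 J$)
$H{\left(Y \right)} = 2 + \frac{\frac{7}{15} + Y}{2 Y}$ ($H{\left(Y \right)} = 2 + \frac{Y + \frac{7}{15}}{Y + Y} = 2 + \frac{\frac{7}{15} + Y}{2 Y}$)
$H^{2}{\left(n{\left(0,5 \right)} \right)} = \left(\frac{7 + 75 \left(5 + 5^{2} - 0\right)}{30 \left(5 + 5^{2} - 0\right)}\right)^{2} = \left(\frac{7 + 75 \left(5 + 25 + 0\right)}{30 \left(5 + 25 + 0\right)}\right)^{2} = \left(\frac{7 + 75 \cdot 30}{30 \cdot 30}\right)^{2} = \left(\frac{1}{30} \cdot \frac{1}{30} \left(7 + 2250\right)\right)^{2} = \left(\frac{1}{30} \cdot \frac{1}{30} \cdot 2257\right)^{2} = \left(\frac{2257}{900}\right)^{2} = \frac{5094049}{810000}$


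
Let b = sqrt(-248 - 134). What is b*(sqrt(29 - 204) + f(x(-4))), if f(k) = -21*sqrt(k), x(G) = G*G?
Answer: I*sqrt(382)*(-84 + 5*I*sqrt(7)) ≈ -258.55 - 1641.8*I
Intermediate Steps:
x(G) = G**2
b = I*sqrt(382) (b = sqrt(-382) = I*sqrt(382) ≈ 19.545*I)
b*(sqrt(29 - 204) + f(x(-4))) = (I*sqrt(382))*(sqrt(29 - 204) - 21*sqrt((-4)**2)) = (I*sqrt(382))*(sqrt(-175) - 21*sqrt(16)) = (I*sqrt(382))*(5*I*sqrt(7) - 21*4) = (I*sqrt(382))*(5*I*sqrt(7) - 84) = (I*sqrt(382))*(-84 + 5*I*sqrt(7)) = I*sqrt(382)*(-84 + 5*I*sqrt(7))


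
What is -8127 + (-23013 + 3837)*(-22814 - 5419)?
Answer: 541387881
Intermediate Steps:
-8127 + (-23013 + 3837)*(-22814 - 5419) = -8127 - 19176*(-28233) = -8127 + 541396008 = 541387881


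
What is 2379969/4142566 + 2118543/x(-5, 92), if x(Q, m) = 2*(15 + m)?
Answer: 2194178378676/221627281 ≈ 9900.3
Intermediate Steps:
x(Q, m) = 30 + 2*m
2379969/4142566 + 2118543/x(-5, 92) = 2379969/4142566 + 2118543/(30 + 2*92) = 2379969*(1/4142566) + 2118543/(30 + 184) = 2379969/4142566 + 2118543/214 = 2194178378676/221627281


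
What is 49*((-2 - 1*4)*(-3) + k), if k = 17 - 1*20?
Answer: 735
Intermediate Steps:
k = -3 (k = 17 - 20 = -3)
49*((-2 - 1*4)*(-3) + k) = 49*((-2 - 1*4)*(-3) - 3) = 49*((-2 - 4)*(-3) - 3) = 49*(-6*(-3) - 3) = 49*(18 - 3) = 49*15 = 735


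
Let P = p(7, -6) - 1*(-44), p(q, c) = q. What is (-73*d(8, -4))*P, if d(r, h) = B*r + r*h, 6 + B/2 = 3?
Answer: 297840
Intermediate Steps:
B = -6 (B = -12 + 2*3 = -12 + 6 = -6)
d(r, h) = -6*r + h*r (d(r, h) = -6*r + r*h = -6*r + h*r)
P = 51 (P = 7 - 1*(-44) = 7 + 44 = 51)
(-73*d(8, -4))*P = -584*(-6 - 4)*51 = -584*(-10)*51 = -73*(-80)*51 = 5840*51 = 297840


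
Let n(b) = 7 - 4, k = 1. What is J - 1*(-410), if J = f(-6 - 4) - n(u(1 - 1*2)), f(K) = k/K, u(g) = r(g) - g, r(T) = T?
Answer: 4069/10 ≈ 406.90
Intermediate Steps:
u(g) = 0 (u(g) = g - g = 0)
f(K) = 1/K
n(b) = 3
J = -31/10 (J = 1/(-6 - 4) - 1*3 = 1/(-10) - 3 = -1/10 - 3 = -31/10 ≈ -3.1000)
J - 1*(-410) = -31/10 - 1*(-410) = -31/10 + 410 = 4069/10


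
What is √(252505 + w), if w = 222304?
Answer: √474809 ≈ 689.06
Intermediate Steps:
√(252505 + w) = √(252505 + 222304) = √474809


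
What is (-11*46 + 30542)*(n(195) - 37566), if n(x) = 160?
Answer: -1123526616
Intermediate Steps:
(-11*46 + 30542)*(n(195) - 37566) = (-11*46 + 30542)*(160 - 37566) = (-506 + 30542)*(-37406) = 30036*(-37406) = -1123526616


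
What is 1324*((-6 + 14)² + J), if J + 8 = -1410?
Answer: -1792696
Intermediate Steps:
J = -1418 (J = -8 - 1410 = -1418)
1324*((-6 + 14)² + J) = 1324*((-6 + 14)² - 1418) = 1324*(8² - 1418) = 1324*(64 - 1418) = 1324*(-1354) = -1792696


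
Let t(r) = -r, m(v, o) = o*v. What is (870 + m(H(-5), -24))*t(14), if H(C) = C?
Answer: -13860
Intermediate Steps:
(870 + m(H(-5), -24))*t(14) = (870 - 24*(-5))*(-1*14) = (870 + 120)*(-14) = 990*(-14) = -13860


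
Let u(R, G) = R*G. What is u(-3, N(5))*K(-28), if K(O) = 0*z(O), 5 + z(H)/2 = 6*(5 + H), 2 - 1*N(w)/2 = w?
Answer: 0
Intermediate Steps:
N(w) = 4 - 2*w
z(H) = 50 + 12*H (z(H) = -10 + 2*(6*(5 + H)) = -10 + 2*(30 + 6*H) = -10 + (60 + 12*H) = 50 + 12*H)
u(R, G) = G*R
K(O) = 0 (K(O) = 0*(50 + 12*O) = 0)
u(-3, N(5))*K(-28) = ((4 - 2*5)*(-3))*0 = ((4 - 10)*(-3))*0 = -6*(-3)*0 = 18*0 = 0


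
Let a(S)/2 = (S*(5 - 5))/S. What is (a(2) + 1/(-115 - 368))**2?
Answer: 1/233289 ≈ 4.2865e-6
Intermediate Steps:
a(S) = 0 (a(S) = 2*((S*(5 - 5))/S) = 2*((S*0)/S) = 2*(0/S) = 2*0 = 0)
(a(2) + 1/(-115 - 368))**2 = (0 + 1/(-115 - 368))**2 = (0 + 1/(-483))**2 = (0 - 1/483)**2 = (-1/483)**2 = 1/233289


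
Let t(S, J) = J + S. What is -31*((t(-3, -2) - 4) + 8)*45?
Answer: 1395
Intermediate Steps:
-31*((t(-3, -2) - 4) + 8)*45 = -31*(((-2 - 3) - 4) + 8)*45 = -31*((-5 - 4) + 8)*45 = -31*(-9 + 8)*45 = -31*(-1)*45 = 31*45 = 1395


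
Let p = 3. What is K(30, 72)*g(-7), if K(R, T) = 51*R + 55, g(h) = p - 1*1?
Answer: 3170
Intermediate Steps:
g(h) = 2 (g(h) = 3 - 1*1 = 3 - 1 = 2)
K(R, T) = 55 + 51*R
K(30, 72)*g(-7) = (55 + 51*30)*2 = (55 + 1530)*2 = 1585*2 = 3170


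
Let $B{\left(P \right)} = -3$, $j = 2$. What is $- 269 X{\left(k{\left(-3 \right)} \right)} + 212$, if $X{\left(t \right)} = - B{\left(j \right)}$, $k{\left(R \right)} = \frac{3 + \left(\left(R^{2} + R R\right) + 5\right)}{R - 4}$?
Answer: $-595$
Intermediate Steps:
$k{\left(R \right)} = \frac{8 + 2 R^{2}}{-4 + R}$ ($k{\left(R \right)} = \frac{3 + \left(\left(R^{2} + R^{2}\right) + 5\right)}{-4 + R} = \frac{3 + \left(2 R^{2} + 5\right)}{-4 + R} = \frac{3 + \left(5 + 2 R^{2}\right)}{-4 + R} = \frac{8 + 2 R^{2}}{-4 + R}$)
$X{\left(t \right)} = 3$ ($X{\left(t \right)} = \left(-1\right) \left(-3\right) = 3$)
$- 269 X{\left(k{\left(-3 \right)} \right)} + 212 = \left(-269\right) 3 + 212 = -807 + 212 = -595$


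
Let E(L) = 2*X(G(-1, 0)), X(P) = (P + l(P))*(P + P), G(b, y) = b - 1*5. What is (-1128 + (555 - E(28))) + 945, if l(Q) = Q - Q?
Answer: 228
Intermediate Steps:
l(Q) = 0
G(b, y) = -5 + b (G(b, y) = b - 5 = -5 + b)
X(P) = 2*P² (X(P) = (P + 0)*(P + P) = P*(2*P) = 2*P²)
E(L) = 144 (E(L) = 2*(2*(-5 - 1)²) = 2*(2*(-6)²) = 2*(2*36) = 2*72 = 144)
(-1128 + (555 - E(28))) + 945 = (-1128 + (555 - 1*144)) + 945 = (-1128 + (555 - 144)) + 945 = (-1128 + 411) + 945 = -717 + 945 = 228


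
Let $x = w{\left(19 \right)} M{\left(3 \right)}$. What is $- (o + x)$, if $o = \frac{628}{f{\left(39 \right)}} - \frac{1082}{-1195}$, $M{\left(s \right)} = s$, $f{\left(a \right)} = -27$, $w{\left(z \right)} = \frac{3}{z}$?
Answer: $\frac{13413289}{613035} \approx 21.88$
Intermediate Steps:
$x = \frac{9}{19}$ ($x = \frac{3}{19} \cdot 3 = \frac{9}{19} \approx 0.47368$)
$o = - \frac{721246}{32265}$ ($o = \frac{628}{-27} - \frac{1082}{-1195} = 628 \left(- \frac{1}{27}\right) - - \frac{1082}{1195} = - \frac{628}{27} + \frac{1082}{1195} = - \frac{721246}{32265} \approx -22.354$)
$- (o + x) = - (- \frac{721246}{32265} + \frac{9}{19}) = \left(-1\right) \left(- \frac{13413289}{613035}\right) = \frac{13413289}{613035}$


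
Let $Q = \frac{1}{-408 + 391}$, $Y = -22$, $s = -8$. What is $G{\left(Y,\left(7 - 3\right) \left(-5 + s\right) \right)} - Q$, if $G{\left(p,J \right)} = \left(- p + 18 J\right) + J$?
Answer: $- \frac{16421}{17} \approx -965.94$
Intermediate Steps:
$G{\left(p,J \right)} = - p + 19 J$
$Q = - \frac{1}{17}$ ($Q = \frac{1}{-17} = - \frac{1}{17} \approx -0.058824$)
$G{\left(Y,\left(7 - 3\right) \left(-5 + s\right) \right)} - Q = \left(\left(-1\right) \left(-22\right) + 19 \left(7 - 3\right) \left(-5 - 8\right)\right) - - \frac{1}{17} = \left(22 + 19 \cdot 4 \left(-13\right)\right) + \frac{1}{17} = \left(22 + 19 \left(-52\right)\right) + \frac{1}{17} = \left(22 - 988\right) + \frac{1}{17} = -966 + \frac{1}{17} = - \frac{16421}{17}$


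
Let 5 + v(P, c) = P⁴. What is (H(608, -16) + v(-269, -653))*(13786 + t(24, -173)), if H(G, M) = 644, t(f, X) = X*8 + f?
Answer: 65063964492960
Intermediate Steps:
v(P, c) = -5 + P⁴
t(f, X) = f + 8*X (t(f, X) = 8*X + f = f + 8*X)
(H(608, -16) + v(-269, -653))*(13786 + t(24, -173)) = (644 + (-5 + (-269)⁴))*(13786 + (24 + 8*(-173))) = (644 + (-5 + 5236114321))*(13786 + (24 - 1384)) = (644 + 5236114316)*(13786 - 1360) = 5236114960*12426 = 65063964492960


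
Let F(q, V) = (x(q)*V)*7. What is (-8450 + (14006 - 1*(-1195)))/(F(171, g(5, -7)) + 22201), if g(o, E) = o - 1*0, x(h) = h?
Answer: 6751/28186 ≈ 0.23952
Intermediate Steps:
g(o, E) = o (g(o, E) = o + 0 = o)
F(q, V) = 7*V*q (F(q, V) = (q*V)*7 = (V*q)*7 = 7*V*q)
(-8450 + (14006 - 1*(-1195)))/(F(171, g(5, -7)) + 22201) = (-8450 + (14006 - 1*(-1195)))/(7*5*171 + 22201) = (-8450 + (14006 + 1195))/(5985 + 22201) = (-8450 + 15201)/28186 = 6751*(1/28186) = 6751/28186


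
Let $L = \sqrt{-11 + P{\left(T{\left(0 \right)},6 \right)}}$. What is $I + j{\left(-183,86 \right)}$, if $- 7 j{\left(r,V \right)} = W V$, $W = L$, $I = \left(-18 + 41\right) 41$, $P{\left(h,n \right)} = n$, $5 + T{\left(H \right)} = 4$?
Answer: $943 - \frac{86 i \sqrt{5}}{7} \approx 943.0 - 27.472 i$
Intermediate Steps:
$T{\left(H \right)} = -1$ ($T{\left(H \right)} = -5 + 4 = -1$)
$L = i \sqrt{5}$ ($L = \sqrt{-11 + 6} = \sqrt{-5} = i \sqrt{5} \approx 2.2361 i$)
$I = 943$ ($I = 23 \cdot 41 = 943$)
$W = i \sqrt{5} \approx 2.2361 i$
$j{\left(r,V \right)} = - \frac{i V \sqrt{5}}{7}$ ($j{\left(r,V \right)} = - \frac{i \sqrt{5} V}{7} = - \frac{i V \sqrt{5}}{7}$)
$I + j{\left(-183,86 \right)} = 943 - \frac{1}{7} i 86 \sqrt{5} = 943 - \frac{86 i \sqrt{5}}{7}$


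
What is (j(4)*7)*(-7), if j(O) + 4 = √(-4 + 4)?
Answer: 196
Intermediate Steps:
j(O) = -4 (j(O) = -4 + √(-4 + 4) = -4 + √0 = -4 + 0 = -4)
(j(4)*7)*(-7) = -4*7*(-7) = -28*(-7) = 196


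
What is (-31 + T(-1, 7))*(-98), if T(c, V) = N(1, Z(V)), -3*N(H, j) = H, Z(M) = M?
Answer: 9212/3 ≈ 3070.7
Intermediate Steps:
N(H, j) = -H/3
T(c, V) = -⅓ (T(c, V) = -⅓*1 = -⅓)
(-31 + T(-1, 7))*(-98) = (-31 - ⅓)*(-98) = -94/3*(-98) = 9212/3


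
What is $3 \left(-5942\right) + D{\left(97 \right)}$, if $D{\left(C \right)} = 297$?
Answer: $-17529$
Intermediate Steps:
$3 \left(-5942\right) + D{\left(97 \right)} = 3 \left(-5942\right) + 297 = -17826 + 297 = -17529$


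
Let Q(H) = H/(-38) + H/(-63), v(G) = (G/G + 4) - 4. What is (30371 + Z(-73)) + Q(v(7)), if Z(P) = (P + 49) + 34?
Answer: 72732013/2394 ≈ 30381.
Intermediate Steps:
v(G) = 1 (v(G) = (1 + 4) - 4 = 5 - 4 = 1)
Z(P) = 83 + P (Z(P) = (49 + P) + 34 = 83 + P)
Q(H) = -101*H/2394 (Q(H) = H*(-1/38) + H*(-1/63) = -H/38 - H/63 = -101*H/2394)
(30371 + Z(-73)) + Q(v(7)) = (30371 + (83 - 73)) - 101/2394*1 = (30371 + 10) - 101/2394 = 30381 - 101/2394 = 72732013/2394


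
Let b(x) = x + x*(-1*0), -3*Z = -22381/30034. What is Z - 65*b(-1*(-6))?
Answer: -35117399/90102 ≈ -389.75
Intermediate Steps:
Z = 22381/90102 (Z = -(-22381)/(3*30034) = -⅓*(-22381/30034) = 22381/90102 ≈ 0.24840)
b(x) = x (b(x) = x + x*0 = x + 0 = x)
Z - 65*b(-1*(-6)) = 22381/90102 - 65*(-1*(-6)) = 22381/90102 - 65*6 = 22381/90102 - 1*390 = 22381/90102 - 390 = -35117399/90102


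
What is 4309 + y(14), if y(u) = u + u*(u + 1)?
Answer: 4533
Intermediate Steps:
y(u) = u + u*(1 + u)
4309 + y(14) = 4309 + 14*(2 + 14) = 4309 + 14*16 = 4309 + 224 = 4533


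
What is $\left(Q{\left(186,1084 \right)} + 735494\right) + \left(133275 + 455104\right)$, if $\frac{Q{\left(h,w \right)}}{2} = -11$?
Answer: $1323851$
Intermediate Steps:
$Q{\left(h,w \right)} = -22$ ($Q{\left(h,w \right)} = 2 \left(-11\right) = -22$)
$\left(Q{\left(186,1084 \right)} + 735494\right) + \left(133275 + 455104\right) = \left(-22 + 735494\right) + \left(133275 + 455104\right) = 735472 + 588379 = 1323851$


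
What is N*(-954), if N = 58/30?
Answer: -9222/5 ≈ -1844.4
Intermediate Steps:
N = 29/15 (N = 58*(1/30) = 29/15 ≈ 1.9333)
N*(-954) = (29/15)*(-954) = -9222/5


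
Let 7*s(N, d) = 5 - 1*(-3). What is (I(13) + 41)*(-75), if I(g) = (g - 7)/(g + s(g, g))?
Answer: -34175/11 ≈ -3106.8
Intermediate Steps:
s(N, d) = 8/7 (s(N, d) = (5 - 1*(-3))/7 = (5 + 3)/7 = (⅐)*8 = 8/7)
I(g) = (-7 + g)/(8/7 + g) (I(g) = (g - 7)/(g + 8/7) = (-7 + g)/(8/7 + g))
(I(13) + 41)*(-75) = (7*(-7 + 13)/(8 + 7*13) + 41)*(-75) = (7*6/(8 + 91) + 41)*(-75) = (7*6/99 + 41)*(-75) = (7*(1/99)*6 + 41)*(-75) = (14/33 + 41)*(-75) = (1367/33)*(-75) = -34175/11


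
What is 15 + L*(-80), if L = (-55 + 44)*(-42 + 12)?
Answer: -26385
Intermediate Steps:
L = 330 (L = -11*(-30) = 330)
15 + L*(-80) = 15 + 330*(-80) = 15 - 26400 = -26385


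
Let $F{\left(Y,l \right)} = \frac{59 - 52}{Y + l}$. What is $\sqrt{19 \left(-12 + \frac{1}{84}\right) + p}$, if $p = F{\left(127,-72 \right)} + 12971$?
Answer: $\frac{\sqrt{67999808415}}{2310} \approx 112.89$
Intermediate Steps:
$F{\left(Y,l \right)} = \frac{7}{Y + l}$
$p = \frac{713412}{55}$ ($p = \frac{7}{127 - 72} + 12971 = \frac{7}{55} + 12971 = \frac{713412}{55} \approx 12971.0$)
$\sqrt{19 \left(-12 + \frac{1}{84}\right) + p} = \sqrt{19 \left(-12 + \frac{1}{84}\right) + \frac{713412}{55}} = \sqrt{19 \left(- \frac{1007}{84}\right) + \frac{713412}{55}} = \sqrt{- \frac{19133}{84} + \frac{713412}{55}} = \sqrt{\frac{58874293}{4620}} = \frac{\sqrt{67999808415}}{2310}$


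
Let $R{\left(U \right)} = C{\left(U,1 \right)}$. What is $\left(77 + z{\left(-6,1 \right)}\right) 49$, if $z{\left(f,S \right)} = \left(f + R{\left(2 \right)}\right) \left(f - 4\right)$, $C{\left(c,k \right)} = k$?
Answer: $6223$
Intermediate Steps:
$R{\left(U \right)} = 1$
$z{\left(f,S \right)} = \left(1 + f\right) \left(-4 + f\right)$ ($z{\left(f,S \right)} = \left(f + 1\right) \left(f - 4\right) = \left(1 + f\right) \left(-4 + f\right)$)
$\left(77 + z{\left(-6,1 \right)}\right) 49 = \left(77 - \left(-14 - 36\right)\right) 49 = \left(77 + \left(-4 + 36 + 18\right)\right) 49 = \left(77 + 50\right) 49 = 127 \cdot 49 = 6223$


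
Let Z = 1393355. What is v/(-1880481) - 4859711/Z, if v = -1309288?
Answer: -7314291219751/2620177603755 ≈ -2.7915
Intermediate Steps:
v/(-1880481) - 4859711/Z = -1309288/(-1880481) - 4859711/1393355 = -1309288*(-1/1880481) - 4859711*1/1393355 = 1309288/1880481 - 4859711/1393355 = -7314291219751/2620177603755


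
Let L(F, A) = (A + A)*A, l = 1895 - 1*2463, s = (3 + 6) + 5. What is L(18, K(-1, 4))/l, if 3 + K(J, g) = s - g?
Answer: -49/284 ≈ -0.17254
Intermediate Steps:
s = 14 (s = 9 + 5 = 14)
K(J, g) = 11 - g (K(J, g) = -3 + (14 - g) = 11 - g)
l = -568 (l = 1895 - 2463 = -568)
L(F, A) = 2*A² (L(F, A) = (2*A)*A = 2*A²)
L(18, K(-1, 4))/l = (2*(11 - 1*4)²)/(-568) = (2*(11 - 4)²)*(-1/568) = (2*7²)*(-1/568) = (2*49)*(-1/568) = 98*(-1/568) = -49/284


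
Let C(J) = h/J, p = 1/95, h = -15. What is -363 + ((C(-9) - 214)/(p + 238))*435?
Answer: -16982468/22611 ≈ -751.07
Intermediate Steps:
p = 1/95 ≈ 0.010526
C(J) = -15/J
-363 + ((C(-9) - 214)/(p + 238))*435 = -363 + ((-15/(-9) - 214)/(1/95 + 238))*435 = -363 + ((-15*(-1/9) - 214)/(22611/95))*435 = -363 + ((5/3 - 214)*(95/22611))*435 = -363 - 637/3*95/22611*435 = -363 - 60515/67833*435 = -363 - 8774675/22611 = -16982468/22611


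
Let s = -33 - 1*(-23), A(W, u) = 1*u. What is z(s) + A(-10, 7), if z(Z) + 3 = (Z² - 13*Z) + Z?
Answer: 224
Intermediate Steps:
A(W, u) = u
s = -10 (s = -33 + 23 = -10)
z(Z) = -3 + Z² - 12*Z (z(Z) = -3 + ((Z² - 13*Z) + Z) = -3 + (Z² - 12*Z) = -3 + Z² - 12*Z)
z(s) + A(-10, 7) = (-3 + (-10)² - 12*(-10)) + 7 = (-3 + 100 + 120) + 7 = 217 + 7 = 224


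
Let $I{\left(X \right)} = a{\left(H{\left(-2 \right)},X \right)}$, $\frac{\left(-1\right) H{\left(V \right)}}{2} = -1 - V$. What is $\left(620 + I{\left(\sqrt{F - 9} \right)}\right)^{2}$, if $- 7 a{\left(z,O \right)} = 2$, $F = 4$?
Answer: $\frac{18818244}{49} \approx 3.8405 \cdot 10^{5}$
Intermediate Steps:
$H{\left(V \right)} = 2 + 2 V$ ($H{\left(V \right)} = - 2 \left(-1 - V\right) = 2 + 2 V$)
$a{\left(z,O \right)} = - \frac{2}{7}$ ($a{\left(z,O \right)} = \left(- \frac{1}{7}\right) 2 = - \frac{2}{7}$)
$I{\left(X \right)} = - \frac{2}{7}$
$\left(620 + I{\left(\sqrt{F - 9} \right)}\right)^{2} = \left(620 - \frac{2}{7}\right)^{2} = \left(\frac{4338}{7}\right)^{2} = \frac{18818244}{49}$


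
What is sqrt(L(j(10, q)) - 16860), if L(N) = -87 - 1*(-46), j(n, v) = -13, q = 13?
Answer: I*sqrt(16901) ≈ 130.0*I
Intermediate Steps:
L(N) = -41 (L(N) = -87 + 46 = -41)
sqrt(L(j(10, q)) - 16860) = sqrt(-41 - 16860) = sqrt(-16901) = I*sqrt(16901)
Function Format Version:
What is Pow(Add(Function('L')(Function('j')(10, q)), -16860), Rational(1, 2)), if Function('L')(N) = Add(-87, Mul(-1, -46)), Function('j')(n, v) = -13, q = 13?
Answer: Mul(I, Pow(16901, Rational(1, 2))) ≈ Mul(130.00, I)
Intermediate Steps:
Function('L')(N) = -41 (Function('L')(N) = Add(-87, 46) = -41)
Pow(Add(Function('L')(Function('j')(10, q)), -16860), Rational(1, 2)) = Pow(Add(-41, -16860), Rational(1, 2)) = Pow(-16901, Rational(1, 2)) = Mul(I, Pow(16901, Rational(1, 2)))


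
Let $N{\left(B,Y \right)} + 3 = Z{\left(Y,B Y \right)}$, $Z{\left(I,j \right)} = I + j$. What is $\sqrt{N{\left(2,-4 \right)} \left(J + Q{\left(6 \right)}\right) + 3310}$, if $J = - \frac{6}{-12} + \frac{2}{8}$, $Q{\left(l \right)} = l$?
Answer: $\frac{\sqrt{12835}}{2} \approx 56.646$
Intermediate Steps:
$J = \frac{3}{4}$ ($J = \left(-6\right) \left(- \frac{1}{12}\right) + 2 \cdot \frac{1}{8} = \frac{1}{2} + \frac{1}{4} = \frac{3}{4} \approx 0.75$)
$N{\left(B,Y \right)} = -3 + Y + B Y$ ($N{\left(B,Y \right)} = -3 + \left(Y + B Y\right) = -3 + Y + B Y$)
$\sqrt{N{\left(2,-4 \right)} \left(J + Q{\left(6 \right)}\right) + 3310} = \sqrt{\left(-3 - 4 + 2 \left(-4\right)\right) \left(\frac{3}{4} + 6\right) + 3310} = \sqrt{\left(-3 - 4 - 8\right) \frac{27}{4} + 3310} = \sqrt{\left(-15\right) \frac{27}{4} + 3310} = \sqrt{- \frac{405}{4} + 3310} = \sqrt{\frac{12835}{4}} = \frac{\sqrt{12835}}{2}$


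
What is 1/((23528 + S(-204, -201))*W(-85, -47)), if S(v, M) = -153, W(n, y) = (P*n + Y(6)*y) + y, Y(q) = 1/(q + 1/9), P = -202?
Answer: 1/400070350 ≈ 2.4996e-9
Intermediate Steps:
Y(q) = 1/(1/9 + q) (Y(q) = 1/(q + 1/9) = 1/(1/9 + q))
W(n, y) = -202*n + 64*y/55 (W(n, y) = (-202*n + (9/(1 + 9*6))*y) + y = (-202*n + (9/(1 + 54))*y) + y = (-202*n + (9/55)*y) + y = (-202*n + (9*(1/55))*y) + y = (-202*n + 9*y/55) + y = -202*n + 64*y/55)
1/((23528 + S(-204, -201))*W(-85, -47)) = 1/((23528 - 153)*(-202*(-85) + (64/55)*(-47))) = 1/(23375*(17170 - 3008/55)) = 1/(23375*(941342/55)) = (1/23375)*(55/941342) = 1/400070350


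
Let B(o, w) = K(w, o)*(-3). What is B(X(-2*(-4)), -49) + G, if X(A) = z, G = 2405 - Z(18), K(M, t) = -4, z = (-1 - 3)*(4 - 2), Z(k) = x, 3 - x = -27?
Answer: 2387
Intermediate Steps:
x = 30 (x = 3 - 1*(-27) = 3 + 27 = 30)
Z(k) = 30
z = -8 (z = -4*2 = -8)
G = 2375 (G = 2405 - 1*30 = 2405 - 30 = 2375)
X(A) = -8
B(o, w) = 12 (B(o, w) = -4*(-3) = 12)
B(X(-2*(-4)), -49) + G = 12 + 2375 = 2387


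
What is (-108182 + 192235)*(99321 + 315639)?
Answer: 34878632880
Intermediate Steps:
(-108182 + 192235)*(99321 + 315639) = 84053*414960 = 34878632880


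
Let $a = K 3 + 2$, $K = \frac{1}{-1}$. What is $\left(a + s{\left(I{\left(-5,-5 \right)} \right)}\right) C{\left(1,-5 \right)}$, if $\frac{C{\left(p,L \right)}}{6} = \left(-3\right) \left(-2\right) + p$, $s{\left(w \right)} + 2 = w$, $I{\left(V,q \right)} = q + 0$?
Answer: $-336$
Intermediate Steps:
$K = -1$
$I{\left(V,q \right)} = q$
$s{\left(w \right)} = -2 + w$
$C{\left(p,L \right)} = 36 + 6 p$ ($C{\left(p,L \right)} = 6 \left(\left(-3\right) \left(-2\right) + p\right) = 6 \left(6 + p\right) = 36 + 6 p$)
$a = -1$ ($a = \left(-1\right) 3 + 2 = -3 + 2 = -1$)
$\left(a + s{\left(I{\left(-5,-5 \right)} \right)}\right) C{\left(1,-5 \right)} = \left(-1 - 7\right) \left(36 + 6 \cdot 1\right) = \left(-1 - 7\right) \left(36 + 6\right) = \left(-8\right) 42 = -336$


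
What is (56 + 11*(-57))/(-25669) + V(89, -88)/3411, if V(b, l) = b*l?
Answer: -199091927/87556959 ≈ -2.2739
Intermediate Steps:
(56 + 11*(-57))/(-25669) + V(89, -88)/3411 = (56 + 11*(-57))/(-25669) + (89*(-88))/3411 = (56 - 627)*(-1/25669) - 7832*1/3411 = -571*(-1/25669) - 7832/3411 = 571/25669 - 7832/3411 = -199091927/87556959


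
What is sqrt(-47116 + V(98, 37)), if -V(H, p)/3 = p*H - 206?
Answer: 4*I*sqrt(3586) ≈ 239.53*I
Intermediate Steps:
V(H, p) = 618 - 3*H*p (V(H, p) = -3*(p*H - 206) = -3*(H*p - 206) = -3*(-206 + H*p) = 618 - 3*H*p)
sqrt(-47116 + V(98, 37)) = sqrt(-47116 + (618 - 3*98*37)) = sqrt(-47116 + (618 - 10878)) = sqrt(-47116 - 10260) = sqrt(-57376) = 4*I*sqrt(3586)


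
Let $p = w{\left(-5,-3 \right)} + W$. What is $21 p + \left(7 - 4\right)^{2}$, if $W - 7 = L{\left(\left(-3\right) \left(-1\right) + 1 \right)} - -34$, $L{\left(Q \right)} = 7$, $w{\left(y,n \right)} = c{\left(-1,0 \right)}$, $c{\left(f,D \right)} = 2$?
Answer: $1059$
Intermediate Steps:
$w{\left(y,n \right)} = 2$
$W = 48$ ($W = 7 + \left(7 - -34\right) = 7 + \left(7 + 34\right) = 7 + 41 = 48$)
$p = 50$ ($p = 2 + 48 = 50$)
$21 p + \left(7 - 4\right)^{2} = 21 \cdot 50 + \left(7 - 4\right)^{2} = 1050 + 3^{2} = 1050 + 9 = 1059$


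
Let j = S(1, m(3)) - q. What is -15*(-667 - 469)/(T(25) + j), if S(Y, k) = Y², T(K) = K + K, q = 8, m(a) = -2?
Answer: 17040/43 ≈ 396.28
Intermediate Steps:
T(K) = 2*K
j = -7 (j = 1² - 1*8 = 1 - 8 = -7)
-15*(-667 - 469)/(T(25) + j) = -15*(-667 - 469)/(2*25 - 7) = -(-17040)/(50 - 7) = -(-17040)/43 = -15*(-1136/43) = 17040/43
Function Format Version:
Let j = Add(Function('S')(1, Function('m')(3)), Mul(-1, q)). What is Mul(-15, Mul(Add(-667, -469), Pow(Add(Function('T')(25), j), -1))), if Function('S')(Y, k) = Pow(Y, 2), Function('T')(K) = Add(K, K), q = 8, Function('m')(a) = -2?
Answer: Rational(17040, 43) ≈ 396.28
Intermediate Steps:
Function('T')(K) = Mul(2, K)
j = -7 (j = Add(Pow(1, 2), Mul(-1, 8)) = Add(1, -8) = -7)
Mul(-15, Mul(Add(-667, -469), Pow(Add(Function('T')(25), j), -1))) = Mul(-15, Mul(Add(-667, -469), Pow(Add(Mul(2, 25), -7), -1))) = Mul(-15, Mul(-1136, Pow(Add(50, -7), -1))) = Mul(-15, Mul(-1136, Pow(43, -1))) = Mul(-15, Mul(-1136, Rational(1, 43))) = Mul(-15, Rational(-1136, 43)) = Rational(17040, 43)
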